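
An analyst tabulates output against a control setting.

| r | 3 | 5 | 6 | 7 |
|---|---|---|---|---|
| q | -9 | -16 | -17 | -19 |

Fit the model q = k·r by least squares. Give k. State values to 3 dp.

k = -2.874

Setting ∂/∂k … = 0 gives: 119·k = -342.
(Σr·r = 119, Σr·q = -342.)
k = (-342)/119 = -2.87395.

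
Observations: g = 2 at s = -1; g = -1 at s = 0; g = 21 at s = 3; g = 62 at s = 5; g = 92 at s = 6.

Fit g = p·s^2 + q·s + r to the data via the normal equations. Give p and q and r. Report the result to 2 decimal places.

p = 2.71, q = -0.76, r = -1.26

Setting ∂/∂p … = 0 gives: 2003·p + 367·q + 71·r = 5053;  367·p + 71·q + 13·r = 923;  71·p + 13·q + 5·r = 176.
Solving the 3×3 system (Gaussian elimination) gives p = 2809/1038, q = -787/1038, r = -652/519.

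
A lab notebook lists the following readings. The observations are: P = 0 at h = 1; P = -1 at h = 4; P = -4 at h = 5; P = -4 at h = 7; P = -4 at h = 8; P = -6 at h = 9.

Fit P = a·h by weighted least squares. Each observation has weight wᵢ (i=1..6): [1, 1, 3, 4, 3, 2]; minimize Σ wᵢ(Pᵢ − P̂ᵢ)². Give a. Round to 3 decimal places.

a = -0.592

Normal-equation sums: Σwᵢ·h·h = 642.
For AᵀWP: Σwᵢ·h·P = -380.
AᵀWA·[a]ᵀ = AᵀWP becomes [[642]]·[a]ᵀ = [-380]ᵀ.
Hence a = -380 / 642 ≈ -0.5919.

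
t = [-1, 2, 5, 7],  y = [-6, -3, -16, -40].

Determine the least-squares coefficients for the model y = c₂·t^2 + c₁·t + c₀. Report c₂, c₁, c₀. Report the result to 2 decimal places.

c₂ = -1.13, c₁ = 2.66, c₀ = -2.59

The normal system MᵀM·[c₂, c₁, c₀]ᵀ = Mᵀy is [[3043, 475, 79]; [475, 79, 13]; [79, 13, 4]]·[c₂, c₁, c₀]ᵀ = [-2378, -360, -65]ᵀ.
Inverting the 3×3 Gram matrix, [c₂, c₁, c₀]ᵀ = [-287/254, 2029/762, -986/381]ᵀ.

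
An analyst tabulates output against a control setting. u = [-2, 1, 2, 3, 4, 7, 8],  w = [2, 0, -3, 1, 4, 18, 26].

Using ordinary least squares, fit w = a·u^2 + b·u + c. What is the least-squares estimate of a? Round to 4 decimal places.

AᵀA·[a, b, c]ᵀ = Aᵀw reads: 6867·a + 947·b + 147·c = 2615;  947·a + 147·b + 23·c = 343;  147·a + 23·b + 7·c = 48.
Solving the 3×3 system (Gaussian elimination) gives a = 50423/95732, b = -11317/13676, c = -35536/23933.

a = 0.5267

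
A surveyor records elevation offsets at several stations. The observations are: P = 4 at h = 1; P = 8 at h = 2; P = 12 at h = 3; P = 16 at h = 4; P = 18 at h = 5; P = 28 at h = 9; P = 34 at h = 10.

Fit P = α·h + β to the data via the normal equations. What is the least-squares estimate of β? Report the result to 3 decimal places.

XᵀX·[α, β]ᵀ = XᵀP reads: 236·α + 34·β = 802;  34·α + 7·β = 120.
(Σh·h = 236, Σh = 34, Σ1 = 7, Σh·P = 802, ΣP = 120.)
Δ = 236·7 − 34² = 496.
α = (802·7 − 34·120)/496 = 767/248; β = (236·120 − 34·802)/496 = 263/124.

β = 2.121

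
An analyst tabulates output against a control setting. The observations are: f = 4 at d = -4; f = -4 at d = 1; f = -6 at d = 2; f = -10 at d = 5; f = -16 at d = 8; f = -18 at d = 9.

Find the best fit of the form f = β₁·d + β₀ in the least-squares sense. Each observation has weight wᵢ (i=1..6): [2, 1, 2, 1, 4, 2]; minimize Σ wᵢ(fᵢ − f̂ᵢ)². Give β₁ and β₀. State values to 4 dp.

Setting ∂/∂β₁ … = 0 gives: 484·β₁ + 52·β₀ = -946;  52·β₁ + 12·β₀ = -118.
Determinant 484·12 − 52² = 3104.
β₁ = ((-946)·12 − 52·(-118))/3104 = -163/97; β₀ = (484·(-118) − 52·(-946))/3104 = -495/194.

β₁ = -1.6804, β₀ = -2.5515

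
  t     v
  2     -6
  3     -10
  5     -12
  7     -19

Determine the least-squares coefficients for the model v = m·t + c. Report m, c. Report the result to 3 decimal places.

m = -2.390, c = -1.593

Normal-equation sums: Σt·t = 87, Σt = 17, Σ1 = 4.
For Mᵀv: Σt·v = -235, Σv = -47.
MᵀM·[m, c]ᵀ = Mᵀv becomes [[87, 17]; [17, 4]]·[m, c]ᵀ = [-235, -47]ᵀ.
Determinant 87·4 − 17² = 59.
m = ((-235)·4 − 17·(-47))/59 = -141/59; c = (87·(-47) − 17·(-235))/59 = -94/59.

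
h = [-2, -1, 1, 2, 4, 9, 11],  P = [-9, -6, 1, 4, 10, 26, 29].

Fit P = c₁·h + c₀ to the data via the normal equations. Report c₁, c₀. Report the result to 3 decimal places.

Entries of MᵀM: Σh·h = 228, Σh = 24, Σ1 = 7.
And Σh·P = 626, ΣP = 55.
MᵀM·[c₁, c₀]ᵀ = MᵀP becomes [[228, 24]; [24, 7]]·[c₁, c₀]ᵀ = [626, 55]ᵀ.
Eliminating c₀: 7·(row 1) − 24·(row 2) gives 1020·c₁ = 7·626 − 24·55 = 3062, so c₁ = 1531/510.
Then c₀ = (55 − 24·(1531/510))/7 = -207/85.

c₁ = 3.002, c₀ = -2.435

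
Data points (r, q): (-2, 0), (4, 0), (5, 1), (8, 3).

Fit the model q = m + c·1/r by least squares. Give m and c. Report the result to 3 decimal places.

Sums needed: Σ1 = 4, Σ1/r = 3/40, Σ1/r·1/r = 589/1600.
Moment sums: Σq = 4, Σ1/r·q = 23/40.
XᵀX·[m, c]ᵀ = Xᵀq becomes [[4, 3/40]; [3/40, 589/1600]]·[m, c]ᵀ = [4, 23/40]ᵀ.
Eliminating c: (589/1600)·(row 1) − (3/40)·(row 2) gives (2347/1600)·m = (589/1600)·4 − (3/40)·(23/40) = 2287/1600, so m = 2287/2347.
Then c = ((23/40) − (3/40)·(2287/2347))/(589/1600) = 3200/2347.

m = 0.974, c = 1.363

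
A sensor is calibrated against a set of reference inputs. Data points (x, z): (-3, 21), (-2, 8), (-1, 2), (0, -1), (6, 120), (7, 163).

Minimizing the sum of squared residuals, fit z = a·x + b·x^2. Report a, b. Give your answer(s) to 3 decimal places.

The normal system MᵀM·[a, b]ᵀ = Mᵀz is [[99, 523]; [523, 3795]]·[a, b]ᵀ = [1780, 12530]ᵀ.
det = 99·3795 − 523² = 102176.
a = (1780·3795 − 523·12530)/102176 = 100955/51088; b = (99·12530 − 523·1780)/102176 = 154765/51088.

a = 1.976, b = 3.029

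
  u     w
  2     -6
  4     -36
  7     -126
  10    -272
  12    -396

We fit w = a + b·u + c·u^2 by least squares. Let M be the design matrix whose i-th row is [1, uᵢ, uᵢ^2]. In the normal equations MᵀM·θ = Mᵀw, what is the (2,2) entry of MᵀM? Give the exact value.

Row 2 ↔ basis u, column 2 ↔ basis u, so (MᵀM)_{2,2} = Σᵢ (u)·(u) = (2)·(2) + (4)·(4) + (7)·(7) + (10)·(10) + (12)·(12) = 313.

313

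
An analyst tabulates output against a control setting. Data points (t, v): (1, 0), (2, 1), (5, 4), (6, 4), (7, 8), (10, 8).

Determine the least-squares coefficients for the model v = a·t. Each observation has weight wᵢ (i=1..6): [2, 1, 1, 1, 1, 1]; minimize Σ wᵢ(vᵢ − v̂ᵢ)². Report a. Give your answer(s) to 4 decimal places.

The normal system XᵀWX·[a]ᵀ = XᵀWv is [[216]]·[a]ᵀ = [182]ᵀ.
a = 182/216 = 0.842593.

a = 0.8426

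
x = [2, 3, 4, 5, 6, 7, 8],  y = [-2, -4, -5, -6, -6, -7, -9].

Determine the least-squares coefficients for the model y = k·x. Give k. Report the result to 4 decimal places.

k = -1.0985

From the data, Σx·x = 203.
For Mᵀy: Σx·y = -223.
k = (-223)/203 = -1.09852.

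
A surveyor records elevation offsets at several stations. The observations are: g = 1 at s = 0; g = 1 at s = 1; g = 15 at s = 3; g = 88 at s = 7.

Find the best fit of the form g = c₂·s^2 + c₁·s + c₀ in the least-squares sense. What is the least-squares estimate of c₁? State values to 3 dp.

c₁ = -1.168

From the data, Σs^2·s^2 = 2483, Σs^2·s = 371, Σs^2 = 59, Σs·s = 59, Σs = 11, Σ1 = 4.
Right-hand side: Σs^2·g = 4448, Σs·g = 662, Σg = 105.
XᵀX·[c₂, c₁, c₀]ᵀ = Xᵀg becomes [[2483, 371, 59]; [371, 59, 11]; [59, 11, 4]]·[c₂, c₁, c₀]ᵀ = [4448, 662, 105]ᵀ.
Row-reducing yields c₂ = 725/372, c₁ = -2173/1860, c₀ = 111/155.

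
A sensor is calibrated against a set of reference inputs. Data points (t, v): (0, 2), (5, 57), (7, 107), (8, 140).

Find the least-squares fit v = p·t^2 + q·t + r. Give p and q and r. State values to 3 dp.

p = 2.089, q = 0.476, r = 2.037

The normal equations are: 7122·p + 980·q + 138·r = 15628;  980·p + 138·q + 20·r = 2154;  138·p + 20·q + 4·r = 306.
Solving the 3×3 system (Gaussian elimination) gives p = 5869/2809, q = 1337/2809, r = 5723/2809.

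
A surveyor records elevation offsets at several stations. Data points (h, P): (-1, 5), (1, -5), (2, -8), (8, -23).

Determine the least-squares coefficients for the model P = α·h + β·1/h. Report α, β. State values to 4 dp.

α = -2.8632, β = -2.3932

Normal-equation sums: Σh·h = 70, Σh·1/h = 4, Σ1/h·1/h = 145/64.
Right-hand side: Σh·P = -210, Σ1/h·P = -135/8.
Δ = 70·(145/64) − 4² = 4563/32.
α = ((-210)·(145/64) − 4·(-135/8))/(4563/32) = -335/117; β = (70·(-135/8) − 4·(-210))/(4563/32) = -280/117.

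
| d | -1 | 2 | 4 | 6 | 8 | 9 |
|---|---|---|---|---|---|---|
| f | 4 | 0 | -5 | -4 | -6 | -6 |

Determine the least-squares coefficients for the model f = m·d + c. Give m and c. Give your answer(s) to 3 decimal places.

m = -0.991, c = 1.790

From the data, Σd·d = 202, Σd = 28, Σ1 = 6.
Moment sums: Σd·f = -150, Σf = -17.
Eliminating c: 6·(row 1) − 28·(row 2) gives 428·m = 6·(-150) − 28·(-17) = -424, so m = -106/107.
Then c = ((-17) − 28·(-106/107))/6 = 383/214.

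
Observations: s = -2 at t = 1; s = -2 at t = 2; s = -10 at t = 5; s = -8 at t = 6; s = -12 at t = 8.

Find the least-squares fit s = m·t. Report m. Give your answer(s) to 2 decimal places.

XᵀX·[m]ᵀ = Xᵀs reads: 130·m = -200.
(Σt·t = 130, Σt·s = -200.)
Hence m = -200 / 130 ≈ -1.53846.

m = -1.54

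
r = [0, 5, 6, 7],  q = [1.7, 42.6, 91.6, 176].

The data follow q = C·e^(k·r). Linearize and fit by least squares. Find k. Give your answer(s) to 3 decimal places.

Taking logs, ln q = k·r + ln C, so regress ln q on r.
Σr = 18.0000, Σ(r)² = 110.0000, Σln q = 13.9704, Σr·ln q = 82.0572.
Equations: 110.0000·k + 18.0000·ln C = 82.0572;  18.0000·k + 4·ln C = 13.9704.
Slope k = (n·Σr·ln q − Σr·Σln q)/(n·Σ(r)² − (Σr)²) = (4·82.0572 − 18.0000·13.9704)/116.0000 = 0.66174; ln C = (Σln q − k·Σr)/n = 0.51477.

k = 0.662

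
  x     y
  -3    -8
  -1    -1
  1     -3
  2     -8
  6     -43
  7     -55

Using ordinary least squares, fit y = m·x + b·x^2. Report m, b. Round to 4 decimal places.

Normal-equation sums: Σx·x = 100, Σx·x^2 = 540, Σx^2·x^2 = 3796.
And Σx·y = -637, Σx^2·y = -4351.
Eliminating b: 3796·(row 1) − 540·(row 2) gives 88000·m = 3796·(-637) − 540·(-4351) = -68512, so m = -2141/2750.
Then b = ((-4351) − 540·(-2141/2750))/3796 = -1139/1100.

m = -0.7785, b = -1.0355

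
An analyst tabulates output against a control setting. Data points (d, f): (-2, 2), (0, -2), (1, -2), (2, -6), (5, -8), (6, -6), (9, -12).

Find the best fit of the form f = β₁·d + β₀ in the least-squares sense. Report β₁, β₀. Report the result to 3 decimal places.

Entries of MᵀM: Σd·d = 151, Σd = 21, Σ1 = 7.
Moment sums: Σd·f = -202, Σf = -34.
Normal equations: [[151, 21]; [21, 7]]·[β₁, β₀]ᵀ = [-202, -34]ᵀ.
det = 151·7 − 21² = 616.
β₁ = ((-202)·7 − 21·(-34))/616 = -25/22; β₀ = (151·(-34) − 21·(-202))/616 = -223/154.

β₁ = -1.136, β₀ = -1.448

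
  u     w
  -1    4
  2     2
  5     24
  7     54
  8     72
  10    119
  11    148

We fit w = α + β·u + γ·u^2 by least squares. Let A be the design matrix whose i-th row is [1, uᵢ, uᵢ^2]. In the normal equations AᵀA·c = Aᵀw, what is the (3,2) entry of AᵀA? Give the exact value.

Row 3 ↔ basis u^2, column 2 ↔ basis u, so (AᵀA)_{3,2} = Σᵢ (u^2)·(u) = (1)·(-1) + (4)·(2) + (25)·(5) + (49)·(7) + (64)·(8) + (100)·(10) + (121)·(11) = 3318.

3318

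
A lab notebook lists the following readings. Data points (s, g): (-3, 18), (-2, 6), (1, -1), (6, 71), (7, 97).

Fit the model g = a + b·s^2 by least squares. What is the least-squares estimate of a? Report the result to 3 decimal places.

MᵀM·[a, b]ᵀ = Mᵀg reads: 5·a + 99·b = 191;  99·a + 3795·b = 7494.
(Σ1 = 5, Σs^2 = 99, Σs^2·s^2 = 3795, Σg = 191, Σs^2·g = 7494.)
Δ = 5·3795 − 99² = 9174.
a = (191·3795 − 99·7494)/9174 = -517/278; b = (5·7494 − 99·191)/9174 = 6187/3058.

a = -1.860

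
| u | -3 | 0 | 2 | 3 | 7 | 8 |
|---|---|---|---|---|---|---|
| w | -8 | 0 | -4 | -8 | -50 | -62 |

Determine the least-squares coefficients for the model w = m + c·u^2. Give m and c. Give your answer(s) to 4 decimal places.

m = 0.3175, c = -0.9919

The normal equations are: 6·m + 135·c = -132;  135·m + 6675·c = -6578.
Δ = 6·6675 − 135² = 21825.
m = ((-132)·6675 − 135·(-6578))/21825 = 154/485; c = (6·(-6578) − 135·(-132))/21825 = -7216/7275.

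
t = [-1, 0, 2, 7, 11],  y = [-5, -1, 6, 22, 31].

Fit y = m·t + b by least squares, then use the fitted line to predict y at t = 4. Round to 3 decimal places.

With design matrix X, XᵀX = [[175, 19]; [19, 5]] and Xᵀy = [512, 53]ᵀ.
Determinant 175·5 − 19² = 514.
m = (512·5 − 19·53)/514 = 1553/514; b = (175·53 − 19·512)/514 = -453/514.
At t = 4: ŷ = (1553/514)·(4) + (-453/514)·(1) = 5759/514.

ŷ = 11.204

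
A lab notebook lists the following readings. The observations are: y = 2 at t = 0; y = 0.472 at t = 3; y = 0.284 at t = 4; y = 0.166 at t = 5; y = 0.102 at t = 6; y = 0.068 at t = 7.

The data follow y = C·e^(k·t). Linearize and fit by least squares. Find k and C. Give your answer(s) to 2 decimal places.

With ln yᵢ as the transformed response and tᵢ as the regressor:
AᵀA = [[135.0000, 25.0000]; [25.0000, 6]], rhs = [-48.7807, -8.0832]ᵀ  (here Σt = 25.0000, Σ(t)² = 135.0000, Σln y = -8.0832, Σt·ln y = -48.7807).
Solving (det = 185.0000): k = -0.48975, ln C = 0.69343, so C = exp(0.69343) = 2.00057.

k = -0.49, C = 2.00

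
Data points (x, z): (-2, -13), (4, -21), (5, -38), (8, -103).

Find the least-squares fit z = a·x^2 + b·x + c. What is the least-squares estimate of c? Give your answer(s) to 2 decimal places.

c = -0.99

The normal system MᵀM·[a, b, c]ᵀ = Mᵀz is [[4993, 693, 109]; [693, 109, 15]; [109, 15, 4]]·[a, b, c]ᵀ = [-7930, -1072, -175]ᵀ.
Solving the 3×3 system (Gaussian elimination) gives a = -16193/8634, b = 6403/2878, c = -4256/4317.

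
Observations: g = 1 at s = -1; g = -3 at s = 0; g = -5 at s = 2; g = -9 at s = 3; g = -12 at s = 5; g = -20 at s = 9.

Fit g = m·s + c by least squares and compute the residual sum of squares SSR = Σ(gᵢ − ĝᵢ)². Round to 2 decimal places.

Setting ∂/∂m … = 0 gives: 120·m + 18·c = -278;  18·m + 6·c = -48.
Eliminating c: 6·(row 1) − 18·(row 2) gives 396·m = 6·(-278) − 18·(-48) = -804, so m = -67/33.
Then c = ((-48) − 18·(-67/33))/6 = -21/11.
Residuals: 29/33, -12/11, 32/33, -1, 2/33, 2/11; SSR = 130/33.

SSR = 3.94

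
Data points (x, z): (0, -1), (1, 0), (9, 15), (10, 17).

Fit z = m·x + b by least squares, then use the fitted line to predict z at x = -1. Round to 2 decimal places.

ẑ = -3.23

Forming MᵀM = [[182, 20]; [20, 4]] and Mᵀz = [305, 31]ᵀ gives MᵀM·[m, b]ᵀ = Mᵀz.
Δ = 182·4 − 20² = 328.
m = (305·4 − 20·31)/328 = 75/41; b = (182·31 − 20·305)/328 = -229/164.
At x = -1: ẑ = (75/41)·(-1) + (-229/164)·(1) = -529/164.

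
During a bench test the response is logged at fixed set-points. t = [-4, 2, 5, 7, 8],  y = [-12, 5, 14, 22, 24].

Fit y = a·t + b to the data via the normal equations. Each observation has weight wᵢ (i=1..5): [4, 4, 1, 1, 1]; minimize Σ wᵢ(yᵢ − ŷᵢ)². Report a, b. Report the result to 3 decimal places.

Sums needed: Σwᵢ·t·t = 218, Σwᵢ·t = 12, Σwᵢ·1 = 11.
For AᵀWy: Σwᵢ·t·y = 648, Σwᵢ·y = 32.
Normal equations: [[218, 12]; [12, 11]]·[a, b]ᵀ = [648, 32]ᵀ.
Eliminating b: 11·(row 1) − 12·(row 2) gives 2254·a = 11·648 − 12·32 = 6744, so a = 3372/1127.
Then b = (32 − 12·(3372/1127))/11 = -400/1127.

a = 2.992, b = -0.355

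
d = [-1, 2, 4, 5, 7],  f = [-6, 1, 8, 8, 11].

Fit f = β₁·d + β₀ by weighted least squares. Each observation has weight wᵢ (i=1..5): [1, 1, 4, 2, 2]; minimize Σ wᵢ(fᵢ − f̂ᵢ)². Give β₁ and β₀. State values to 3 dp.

The normal system MᵀWM·[β₁, β₀]ᵀ = MᵀWf is [[217, 41]; [41, 10]]·[β₁, β₀]ᵀ = [370, 65]ᵀ.
Eliminating β₀: 10·(row 1) − 41·(row 2) gives 489·β₁ = 10·370 − 41·65 = 1035, so β₁ = 345/163.
Then β₀ = (65 − 41·(345/163))/10 = -355/163.

β₁ = 2.117, β₀ = -2.178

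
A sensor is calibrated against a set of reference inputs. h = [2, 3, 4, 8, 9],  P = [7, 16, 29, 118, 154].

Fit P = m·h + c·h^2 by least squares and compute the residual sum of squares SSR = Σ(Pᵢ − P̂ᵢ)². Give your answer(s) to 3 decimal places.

SSR = 6.361

Normal-equation sums: Σh·h = 174, Σh·h^2 = 1340, Σh^2·h^2 = 11010.
For MᵀP: Σh·P = 2508, Σh^2·P = 20662.
Determinant 174·11010 − 1340² = 120140.
m = (2508·11010 − 1340·20662)/120140 = -3700/6007; c = (174·20662 − 1340·2508)/120140 = 58617/30035.
Residuals: 12777/30035, 8507/30035, 7143/30035, -59358/30035, 43913/30035; SSR = 191056/30035.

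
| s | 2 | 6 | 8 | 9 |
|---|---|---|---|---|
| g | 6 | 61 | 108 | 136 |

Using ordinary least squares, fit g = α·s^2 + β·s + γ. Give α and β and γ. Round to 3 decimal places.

α = 1.605, β = 0.931, γ = -2.290

From the data, Σs^2·s^2 = 11969, Σs^2·s = 1465, Σs^2 = 185, Σs·s = 185, Σs = 25, Σ1 = 4.
Moment sums: Σs^2·g = 20148, Σs·g = 2466, Σg = 311.
Normal equations: [[11969, 1465, 185]; [1465, 185, 25]; [185, 25, 4]]·[α, β, γ]ᵀ = [20148, 2466, 311]ᵀ.
Solving the 3×3 system (Gaussian elimination) gives α = 199/124, β = 577/620, γ = -71/31.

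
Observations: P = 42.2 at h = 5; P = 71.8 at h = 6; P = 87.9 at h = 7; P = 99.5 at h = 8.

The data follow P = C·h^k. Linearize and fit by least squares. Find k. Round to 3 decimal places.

Let Y = ln P. Fitting Y = k·ln h + ln C by least squares:
Sums: Σln h = 7.4265, Σ(ln h)² = 13.9113, Σln P = 17.0927, Σln h·ln P = 31.9570.
Normal system: [[13.9113, 7.4265]; [7.4265, 4]]·[k, ln C]ᵀ = [31.9570, 17.0927]ᵀ.
Solving (det = 0.4917): k = 1.80702, ln C = 0.91818.

k = 1.807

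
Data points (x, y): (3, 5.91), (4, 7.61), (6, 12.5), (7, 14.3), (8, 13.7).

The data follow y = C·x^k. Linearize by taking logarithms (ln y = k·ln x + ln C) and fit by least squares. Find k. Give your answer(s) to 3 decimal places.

Taking logs, ln y = k·ln x + ln C, so regress ln y on ln x.
Over the data: Σln x = 8.3020, Σ(ln x)² = 14.4498, Σln y = 11.6095, Σln x·ln y = 19.9101.
Normal system: [[14.4498, 8.3020]; [8.3020, 5]]·[k, ln C]ᵀ = [19.9101, 11.6095]ᵀ.
Δ = 14.4498·5 − (8.3020)² = 3.3255; k = (19.9101·5 − 8.3020·11.6095)/3.3255 = 0.95275, ln C = (14.4498·11.6095 − 8.3020·19.9101)/3.3255 = 0.73995.

k = 0.953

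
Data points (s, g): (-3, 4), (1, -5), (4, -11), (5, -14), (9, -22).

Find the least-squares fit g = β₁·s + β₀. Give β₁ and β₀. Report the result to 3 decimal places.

The normal system MᵀM·[β₁, β₀]ᵀ = Mᵀg is [[132, 16]; [16, 5]]·[β₁, β₀]ᵀ = [-329, -48]ᵀ.
Eliminating β₀: 5·(row 1) − 16·(row 2) gives 404·β₁ = 5·(-329) − 16·(-48) = -877, so β₁ = -877/404.
Then β₀ = ((-48) − 16·(-877/404))/5 = -268/101.

β₁ = -2.171, β₀ = -2.653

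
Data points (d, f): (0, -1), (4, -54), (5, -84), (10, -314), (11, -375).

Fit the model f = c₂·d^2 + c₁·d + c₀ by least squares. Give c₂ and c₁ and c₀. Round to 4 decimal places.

Sums needed: Σd^2·d^2 = 25522, Σd^2·d = 2520, Σd^2 = 262, Σd·d = 262, Σd = 30, Σ1 = 5.
And Σd^2·f = -79739, Σd·f = -7901, Σf = -828.
Row-reducing yields c₂ = -500909/170846, c₁ = -319873/170846, c₀ = -62614/85423.

c₂ = -2.9319, c₁ = -1.8723, c₀ = -0.7330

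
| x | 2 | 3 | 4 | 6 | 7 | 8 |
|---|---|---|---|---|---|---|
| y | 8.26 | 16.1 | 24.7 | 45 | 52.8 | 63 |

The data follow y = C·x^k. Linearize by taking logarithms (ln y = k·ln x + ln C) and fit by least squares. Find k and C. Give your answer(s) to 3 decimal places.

k = 1.462, C = 3.137

Taking logs, ln y = k·ln x + ln C, so regress ln y on ln x.
AᵀA = [[14.9303, 8.9952]; [8.9952, 6]], rhs = [32.1165, 20.0134]ᵀ  (here Σln x = 8.9952, Σ(ln x)² = 14.9303, Σln y = 20.0134, Σln x·ln y = 32.1165).
Solving (det = 8.6686): k = 1.46221, ln C = 1.14342, so C = exp(1.14342) = 3.13748.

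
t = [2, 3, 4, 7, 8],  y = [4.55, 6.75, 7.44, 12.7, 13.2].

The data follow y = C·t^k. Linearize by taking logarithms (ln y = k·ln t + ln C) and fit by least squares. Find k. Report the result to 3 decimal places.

k = 0.773

Linearized form: ln y = k·ln t + ln C. From the 5 transformed points,
Σln t = 7.2034, Σ(ln t)² = 11.7199, Σln y = 10.5534, Σln t·ln y = 16.2413.
Equations: 11.7199·k + 7.2034·ln C = 16.2413;  7.2034·k + 5·ln C = 10.5534.
Slope k = (n·Σln t·ln y − Σln t·Σln y)/(n·Σ(ln t)² − (Σln t)²) = (5·16.2413 − 7.2034·10.5534)/6.7102 = 0.77291; ln C = (Σln y − k·Σln t)/n = 0.99716.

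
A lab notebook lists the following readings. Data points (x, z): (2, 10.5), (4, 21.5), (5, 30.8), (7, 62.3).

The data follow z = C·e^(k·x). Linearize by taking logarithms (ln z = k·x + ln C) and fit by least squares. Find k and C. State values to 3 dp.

k = 0.356, C = 5.164

Linearized form: ln z = k·x + ln C. From the 4 transformed points,
Σx = 18.0000, Σ(x)² = 94.0000, Σln z = 12.9789, Σx·ln z = 63.0363.
Equations: 94.0000·k + 18.0000·ln C = 63.0363;  18.0000·k + 4·ln C = 12.9789.
Slope k = (n·Σx·ln z − Σx·Σln z)/(n·Σ(x)² − (Σx)²) = (4·63.0363 − 18.0000·12.9789)/52.0000 = 0.35625; ln C = (Σln z − k·Σx)/n = 1.64162, so C = exp(1.64162) = 5.16353.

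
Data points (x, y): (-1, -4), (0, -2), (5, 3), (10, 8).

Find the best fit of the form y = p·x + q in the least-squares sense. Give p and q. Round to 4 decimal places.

p = 1.0584, q = -2.4545

From the data, Σx·x = 126, Σx = 14, Σ1 = 4.
And Σx·y = 99, Σy = 5.
AᵀA·[p, q]ᵀ = Aᵀy becomes [[126, 14]; [14, 4]]·[p, q]ᵀ = [99, 5]ᵀ.
det = 126·4 − 14² = 308.
p = (99·4 − 14·5)/308 = 163/154; q = (126·5 − 14·99)/308 = -27/11.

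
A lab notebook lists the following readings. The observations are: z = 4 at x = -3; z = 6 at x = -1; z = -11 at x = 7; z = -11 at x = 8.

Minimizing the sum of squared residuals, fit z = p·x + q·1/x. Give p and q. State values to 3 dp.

Compute the Gram sums: Σx·x = 123, Σx·1/x = 4, Σ1/x·1/x = 32377/28224.
Right-hand side: Σx·z = -183, Σ1/x·z = -1727/168.
Determinant 123·(32377/28224) − 4² = 1176929/9408.
p = ((-183)·(32377/28224) − 4·(-1727/168))/(1176929/9408) = -1588149/1176929; q = (123·(-1727/168) − 4·(-183))/(1176929/9408) = -5008920/1176929.

p = -1.349, q = -4.256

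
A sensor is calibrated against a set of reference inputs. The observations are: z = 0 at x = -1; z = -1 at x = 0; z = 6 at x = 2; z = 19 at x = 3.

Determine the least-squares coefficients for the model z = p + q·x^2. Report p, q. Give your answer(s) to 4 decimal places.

p = -1.9286, q = 2.2653

Entries of AᵀA: Σ1 = 4, Σx^2 = 14, Σx^2·x^2 = 98.
And Σz = 24, Σx^2·z = 195.
Normal equations: [[4, 14]; [14, 98]]·[p, q]ᵀ = [24, 195]ᵀ.
det = 4·98 − 14² = 196.
p = (24·98 − 14·195)/196 = -27/14; q = (4·195 − 14·24)/196 = 111/49.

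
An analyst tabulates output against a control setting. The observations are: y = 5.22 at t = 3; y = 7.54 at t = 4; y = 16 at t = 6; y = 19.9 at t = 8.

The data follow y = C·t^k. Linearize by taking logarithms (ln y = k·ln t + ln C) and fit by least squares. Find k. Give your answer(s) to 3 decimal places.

Taking logs, ln y = k·ln t + ln C, so regress ln y on ln t.
Σln t = 6.3561, Σ(ln t)² = 10.6632, Σln y = 9.4360, Σln t·ln y = 15.8029.
Equations: 10.6632·k + 6.3561·ln C = 15.8029;  6.3561·k + 4·ln C = 9.4360.
Δ = 10.6632·4 − (6.3561)² = 2.2529; k = (15.8029·4 − 6.3561·9.4360)/2.2529 = 1.43607, ln C = (10.6632·9.4360 − 6.3561·15.8029)/2.2529 = 0.07706.

k = 1.436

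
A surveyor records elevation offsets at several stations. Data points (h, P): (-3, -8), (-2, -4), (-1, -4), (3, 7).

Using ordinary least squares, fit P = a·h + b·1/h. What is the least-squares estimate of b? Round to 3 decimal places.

b = 1.400

The normal system MᵀM·[a, b]ᵀ = MᵀP is [[23, 4]; [4, 53/36]]·[a, b]ᵀ = [57, 11]ᵀ.
Δ = 23·(53/36) − 4² = 643/36.
a = (57·(53/36) − 4·11)/(643/36) = 1437/643; b = (23·11 − 4·57)/(643/36) = 900/643.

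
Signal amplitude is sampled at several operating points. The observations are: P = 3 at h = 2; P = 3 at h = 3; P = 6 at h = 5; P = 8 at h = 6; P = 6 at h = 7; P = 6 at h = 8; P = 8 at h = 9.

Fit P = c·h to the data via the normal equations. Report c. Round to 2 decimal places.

With design matrix X, XᵀX = [[268]] and XᵀP = [255]ᵀ.
Hence c = 255 / 268 ≈ 0.951493.

c = 0.95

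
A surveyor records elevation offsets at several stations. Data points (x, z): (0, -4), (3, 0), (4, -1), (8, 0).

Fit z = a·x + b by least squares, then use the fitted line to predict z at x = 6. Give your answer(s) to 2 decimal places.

ẑ = -0.24

From the data, Σx·x = 89, Σx = 15, Σ1 = 4.
Right-hand side: Σx·z = -4, Σz = -5.
Normal equations: [[89, 15]; [15, 4]]·[a, b]ᵀ = [-4, -5]ᵀ.
Eliminating b: 4·(row 1) − 15·(row 2) gives 131·a = 4·(-4) − 15·(-5) = 59, so a = 59/131.
Then b = ((-5) − 15·(59/131))/4 = -385/131.
At x = 6: ẑ = (59/131)·(6) + (-385/131)·(1) = -31/131.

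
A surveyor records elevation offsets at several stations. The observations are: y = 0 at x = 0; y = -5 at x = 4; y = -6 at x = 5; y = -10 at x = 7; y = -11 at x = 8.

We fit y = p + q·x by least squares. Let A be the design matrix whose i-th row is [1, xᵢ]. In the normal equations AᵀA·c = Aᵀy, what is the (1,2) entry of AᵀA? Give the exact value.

Row 1 ↔ basis 1, column 2 ↔ basis x, so (AᵀA)_{1,2} = Σᵢ x = (1)·(0) + (1)·(4) + (1)·(5) + (1)·(7) + (1)·(8) = 24.

24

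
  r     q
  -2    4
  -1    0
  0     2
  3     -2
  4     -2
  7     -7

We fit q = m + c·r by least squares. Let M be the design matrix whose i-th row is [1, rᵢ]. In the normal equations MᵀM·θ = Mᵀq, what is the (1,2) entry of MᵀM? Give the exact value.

Row 1 ↔ basis 1, column 2 ↔ basis r, so (MᵀM)_{1,2} = Σᵢ r = (1)·(-2) + (1)·(-1) + (1)·(0) + (1)·(3) + (1)·(4) + (1)·(7) = 11.

11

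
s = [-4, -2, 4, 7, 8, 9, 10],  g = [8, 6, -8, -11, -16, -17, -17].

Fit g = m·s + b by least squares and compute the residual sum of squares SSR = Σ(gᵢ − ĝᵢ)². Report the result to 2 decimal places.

SSR = 10.23

Normal-equation sums: Σs·s = 330, Σs = 32, Σ1 = 7.
Moment sums: Σs·g = -604, Σg = -55.
Normal equations: [[330, 32]; [32, 7]]·[m, b]ᵀ = [-604, -55]ᵀ.
Determinant 330·7 − 32² = 1286.
m = ((-604)·7 − 32·(-55))/1286 = -1234/643; b = (330·(-55) − 32·(-604))/1286 = 589/643.
Residuals: -381/643, 801/643, -797/643, 976/643, -1005/643, -414/643, 820/643; SSR = 6576/643.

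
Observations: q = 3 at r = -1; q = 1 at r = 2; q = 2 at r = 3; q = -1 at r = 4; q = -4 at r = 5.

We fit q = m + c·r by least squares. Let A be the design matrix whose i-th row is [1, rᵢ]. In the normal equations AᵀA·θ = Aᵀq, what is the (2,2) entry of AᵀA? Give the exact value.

55

Row 2 ↔ basis r, column 2 ↔ basis r, so (AᵀA)_{2,2} = Σᵢ (r)·(r) = (-1)·(-1) + (2)·(2) + (3)·(3) + (4)·(4) + (5)·(5) = 55.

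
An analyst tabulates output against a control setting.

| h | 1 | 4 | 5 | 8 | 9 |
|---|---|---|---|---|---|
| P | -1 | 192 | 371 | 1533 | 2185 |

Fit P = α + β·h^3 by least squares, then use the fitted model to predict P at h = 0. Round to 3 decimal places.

P̂ = -2.758

Entries of AᵀA: Σ1 = 5, Σh^3 = 1431, Σh^3·h^3 = 813307.
For AᵀP: ΣP = 4280, Σh^3·P = 2436423.
Δ = 5·813307 − 1431² = 2018774.
α = (4280·813307 − 1431·2436423)/2018774 = -5567353/2018774; β = (5·2436423 − 1431·4280)/2018774 = 6057435/2018774.
At h = 0: P̂ = (-5567353/2018774)·(1) + (6057435/2018774)·(0) = -5567353/2018774.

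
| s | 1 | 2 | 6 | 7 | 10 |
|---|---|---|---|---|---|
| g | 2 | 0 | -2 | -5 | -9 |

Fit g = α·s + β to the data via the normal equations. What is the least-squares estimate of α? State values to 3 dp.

The normal equations are: 190·α + 26·β = -135;  26·α + 5·β = -14.
Eliminating β: 5·(row 1) − 26·(row 2) gives 274·α = 5·(-135) − 26·(-14) = -311, so α = -311/274.
Then β = ((-14) − 26·(-311/274))/5 = 425/137.

α = -1.135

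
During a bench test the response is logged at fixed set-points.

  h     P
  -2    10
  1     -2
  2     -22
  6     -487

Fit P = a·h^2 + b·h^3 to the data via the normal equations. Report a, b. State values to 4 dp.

a = -1.4681, b = -2.0099

Sums needed: Σh^2·h^2 = 1329, Σh^2·h^3 = 7777, Σh^3·h^3 = 46785.
Right-hand side: Σh^2·P = -17582, Σh^3·P = -105450.
Normal equations: [[1329, 7777]; [7777, 46785]]·[a, b]ᵀ = [-17582, -105450]ᵀ.
Δ = 1329·46785 − 7777² = 1695536.
a = ((-17582)·46785 − 7777·(-105450))/1695536 = -622305/423884; b = (1329·(-105450) − 7777·(-17582))/1695536 = -851959/423884.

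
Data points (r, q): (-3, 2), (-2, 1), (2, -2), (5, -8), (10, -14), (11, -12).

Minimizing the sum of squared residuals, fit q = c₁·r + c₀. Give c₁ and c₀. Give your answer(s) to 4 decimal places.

Setting ∂/∂c₁ … = 0 gives: 263·c₁ + 23·c₀ = -324;  23·c₁ + 6·c₀ = -33.
(Σr·r = 263, Σr = 23, Σ1 = 6, Σr·q = -324, Σq = -33.)
Determinant 263·6 − 23² = 1049.
c₁ = ((-324)·6 − 23·(-33))/1049 = -1185/1049; c₀ = (263·(-33) − 23·(-324))/1049 = -1227/1049.

c₁ = -1.1296, c₀ = -1.1697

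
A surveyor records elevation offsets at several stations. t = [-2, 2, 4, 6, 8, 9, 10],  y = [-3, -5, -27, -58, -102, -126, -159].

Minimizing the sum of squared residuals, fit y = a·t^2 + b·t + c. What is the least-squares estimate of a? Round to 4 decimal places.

Sums needed: Σt^2·t^2 = 22241, Σt^2·t = 2521, Σt^2 = 305, Σt·t = 305, Σt = 37, Σ1 = 7.
Right-hand side: Σt^2·y = -35186, Σt·y = -4000, Σy = -480.
Inverting the 3×3 Gram matrix, [a, b, c]ᵀ = [-135453/89572, -72409/89572, 10181/6398]ᵀ.

a = -1.5122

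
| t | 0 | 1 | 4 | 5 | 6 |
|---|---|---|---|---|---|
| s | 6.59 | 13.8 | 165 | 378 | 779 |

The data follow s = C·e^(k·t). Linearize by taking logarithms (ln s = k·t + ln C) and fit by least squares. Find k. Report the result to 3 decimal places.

k = 0.806

Linearized form: ln s = k·t + ln C. From the 5 transformed points,
AᵀA = [[78.0000, 16.0000]; [16.0000, 5]], rhs = [92.6710, 22.2091]ᵀ  (here Σt = 16.0000, Σ(t)² = 78.0000, Σln s = 22.2091, Σt·ln s = 92.6710).
Δ = 78.0000·5 − (16.0000)² = 134.0000; k = (92.6710·5 − 16.0000·22.2091)/134.0000 = 0.80604, ln C = (78.0000·22.2091 − 16.0000·92.6710)/134.0000 = 1.86248.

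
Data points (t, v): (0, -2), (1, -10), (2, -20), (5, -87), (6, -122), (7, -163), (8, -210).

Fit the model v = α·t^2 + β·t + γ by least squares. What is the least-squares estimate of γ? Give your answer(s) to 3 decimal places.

γ = -3.380

MᵀM·[α, β, γ]ᵀ = Mᵀv reads: 8435·α + 1205·β + 179·γ = -28084;  1205·α + 179·β + 29·γ = -4038;  179·α + 29·β + 7·γ = -614.
(Σt^2·t^2 = 8435, Σt^2·t = 1205, Σt^2 = 179, Σt·t = 179, Σt = 29, Σ1 = 7, Σt^2·v = -28084, Σt·v = -4038, Σv = -614.)
Solving the 3×3 system (Gaussian elimination) gives α = -31799/10752, β = -22597/10752, γ = -6057/1792.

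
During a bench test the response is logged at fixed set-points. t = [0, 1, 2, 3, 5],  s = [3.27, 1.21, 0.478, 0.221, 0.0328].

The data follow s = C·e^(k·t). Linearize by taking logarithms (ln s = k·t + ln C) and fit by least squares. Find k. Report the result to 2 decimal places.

k = -0.91

Linearized form: ln s = k·t + ln C. From the 5 transformed points,
XᵀX = [[39.0000, 11.0000]; [11.0000, 5]], rhs = [-22.9011, -4.2897]ᵀ  (here Σt = 11.0000, Σ(t)² = 39.0000, Σln s = -4.2897, Σt·ln s = -22.9011).
Δ = 39.0000·5 − (11.0000)² = 74.0000; k = (-22.9011·5 − 11.0000·-4.2897)/74.0000 = -0.90972, ln C = (39.0000·-4.2897 − 11.0000·-22.9011)/74.0000 = 1.14345.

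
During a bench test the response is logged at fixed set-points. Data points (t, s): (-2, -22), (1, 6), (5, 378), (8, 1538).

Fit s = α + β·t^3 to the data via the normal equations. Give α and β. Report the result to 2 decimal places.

Compute the Gram sums: Σ1 = 4, Σt^3 = 630, Σt^3·t^3 = 277834.
Moment sums: Σs = 1900, Σt^3·s = 834888.
So MᵀM·[α, β]ᵀ = Mᵀs: [[4, 630]; [630, 277834]]·[α, β]ᵀ = [1900, 834888]ᵀ.
Determinant 4·277834 − 630² = 714436.
α = (1900·277834 − 630·834888)/714436 = 476290/178609; β = (4·834888 − 630·1900)/714436 = 535638/178609.

α = 2.67, β = 3.00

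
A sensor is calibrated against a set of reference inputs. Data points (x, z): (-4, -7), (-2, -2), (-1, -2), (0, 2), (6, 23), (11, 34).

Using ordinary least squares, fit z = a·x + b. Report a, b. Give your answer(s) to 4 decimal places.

From the data, Σx·x = 178, Σx = 10, Σ1 = 6.
For Mᵀz: Σx·z = 546, Σz = 48.
det = 178·6 − 10² = 968.
a = (546·6 − 10·48)/968 = 699/242; b = (178·48 − 10·546)/968 = 771/242.

a = 2.8884, b = 3.1860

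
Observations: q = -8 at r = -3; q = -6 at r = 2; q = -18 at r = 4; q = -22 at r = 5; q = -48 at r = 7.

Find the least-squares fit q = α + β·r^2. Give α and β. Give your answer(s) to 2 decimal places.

Normal-equation sums: Σ1 = 5, Σr^2 = 103, Σr^2·r^2 = 3379.
Right-hand side: Σq = -102, Σr^2·q = -3286.
XᵀX·[α, β]ᵀ = Xᵀq becomes [[5, 103]; [103, 3379]]·[α, β]ᵀ = [-102, -3286]ᵀ.
det = 5·3379 − 103² = 6286.
α = ((-102)·3379 − 103·(-3286))/6286 = -3100/3143; β = (5·(-3286) − 103·(-102))/6286 = -2962/3143.

α = -0.99, β = -0.94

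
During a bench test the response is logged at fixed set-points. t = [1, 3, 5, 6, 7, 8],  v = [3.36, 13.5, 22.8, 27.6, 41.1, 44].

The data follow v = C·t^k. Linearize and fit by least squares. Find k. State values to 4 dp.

k = 1.2321

With ln vᵢ as the transformed response and ln tᵢ as the regressor:
Sums: Σln t = 8.5252, Σ(ln t)² = 15.1183, Σln v = 17.7594, Σln t·ln v = 28.9364.
Normal system: [[15.1183, 8.5252]; [8.5252, 6]]·[k, ln C]ᵀ = [28.9364, 17.7594]ᵀ.
Δ = 15.1183·6 − (8.5252)² = 18.0313; k = (28.9364·6 − 8.5252·17.7594)/18.0313 = 1.23212, ln C = (15.1183·17.7594 − 8.5252·28.9364)/18.0313 = 1.20923.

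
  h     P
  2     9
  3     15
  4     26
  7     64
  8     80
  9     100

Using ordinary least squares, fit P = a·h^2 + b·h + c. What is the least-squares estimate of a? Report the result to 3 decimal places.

a = 0.967

Sums needed: Σh^2·h^2 = 13411, Σh^2·h = 1683, Σh^2 = 223, Σh·h = 223, Σh = 33, Σ1 = 6.
And Σh^2·P = 16943, Σh·P = 2155, ΣP = 294.
Row-reducing yields a = 147/152, b = 29341/12616, c = 1669/6308.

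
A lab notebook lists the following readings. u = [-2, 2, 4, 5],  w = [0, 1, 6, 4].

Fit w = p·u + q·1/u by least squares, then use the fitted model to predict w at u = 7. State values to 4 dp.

Entries of MᵀM: Σu·u = 49, Σu·1/u = 4, Σ1/u·1/u = 241/400.
Right-hand side: Σu·w = 46, Σ1/u·w = 14/5.
Normal equations: [[49, 4]; [4, 241/400]]·[p, q]ᵀ = [46, 14/5]ᵀ.
Determinant 49·(241/400) − 4² = 5409/400.
p = (46·(241/400) − 4·(14/5))/(5409/400) = 734/601; q = (49·(14/5) − 4·46)/(5409/400) = -2080/601.
At u = 7: ŵ = (734/601)·(7) + (-2080/601)·(1/7) = 33886/4207.

ŵ = 8.0547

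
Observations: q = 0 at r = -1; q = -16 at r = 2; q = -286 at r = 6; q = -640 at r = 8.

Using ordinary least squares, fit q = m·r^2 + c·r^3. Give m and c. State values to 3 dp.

Sums needed: Σr^2·r^2 = 5409, Σr^2·r^3 = 40575, Σr^3·r^3 = 308865.
Moment sums: Σr^2·q = -51320, Σr^3·q = -389584.
Δ = 5409·308865 − 40575² = 24320160.
m = ((-51320)·308865 − 40575·(-389584))/24320160 = -363175/202668; c = (5409·(-389584) − 40575·(-51320))/24320160 = -1039619/1013340.

m = -1.792, c = -1.026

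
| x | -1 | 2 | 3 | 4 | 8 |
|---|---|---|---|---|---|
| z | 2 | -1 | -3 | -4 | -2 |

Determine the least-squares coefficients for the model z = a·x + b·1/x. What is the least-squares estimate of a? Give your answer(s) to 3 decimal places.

With design matrix M, MᵀM = [[94, 5]; [5, 829/576]] and Mᵀz = [-45, -19/4]ᵀ.
det = 94·(829/576) − 5² = 31763/288.
a = ((-45)·(829/576) − 5·(-19/4))/(31763/288) = -23625/63526; b = (94·(-19/4) − 5·(-45))/(31763/288) = -63792/31763.

a = -0.372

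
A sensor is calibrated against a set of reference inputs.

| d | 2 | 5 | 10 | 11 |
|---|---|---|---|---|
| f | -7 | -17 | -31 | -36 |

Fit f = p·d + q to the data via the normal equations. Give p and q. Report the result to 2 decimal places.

Entries of MᵀM: Σd·d = 250, Σd = 28, Σ1 = 4.
For Mᵀf: Σd·f = -805, Σf = -91.
So MᵀM·[p, q]ᵀ = Mᵀf: [[250, 28]; [28, 4]]·[p, q]ᵀ = [-805, -91]ᵀ.
Eliminating q: 4·(row 1) − 28·(row 2) gives 216·p = 4·(-805) − 28·(-91) = -672, so p = -28/9.
Then q = ((-91) − 28·(-28/9))/4 = -35/36.

p = -3.11, q = -0.97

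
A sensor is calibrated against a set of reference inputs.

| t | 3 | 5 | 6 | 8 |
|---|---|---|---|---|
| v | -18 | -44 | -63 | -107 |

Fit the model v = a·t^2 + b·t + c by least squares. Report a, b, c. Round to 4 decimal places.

Sums needed: Σt^2·t^2 = 6098, Σt^2·t = 880, Σt^2 = 134, Σt·t = 134, Σt = 22, Σ1 = 4.
Right-hand side: Σt^2·v = -10378, Σt·v = -1508, Σv = -232.
MᵀM·[a, b, c]ᵀ = Mᵀv becomes [[6098, 880, 134]; [880, 134, 22]; [134, 22, 4]]·[a, b, c]ᵀ = [-10378, -1508, -232]ᵀ.
Solving the 3×3 system (Gaussian elimination) gives a = -3/2, b = -35/26, c = -9/26.

a = -1.5000, b = -1.3462, c = -0.3462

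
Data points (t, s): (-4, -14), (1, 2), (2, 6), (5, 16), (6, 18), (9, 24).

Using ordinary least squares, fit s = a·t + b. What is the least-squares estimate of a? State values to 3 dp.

Normal-equation sums: Σt·t = 163, Σt = 19, Σ1 = 6.
For Aᵀs: Σt·s = 474, Σs = 52.
Normal equations: [[163, 19]; [19, 6]]·[a, b]ᵀ = [474, 52]ᵀ.
Δ = 163·6 − 19² = 617.
a = (474·6 − 19·52)/617 = 1856/617; b = (163·52 − 19·474)/617 = -530/617.

a = 3.008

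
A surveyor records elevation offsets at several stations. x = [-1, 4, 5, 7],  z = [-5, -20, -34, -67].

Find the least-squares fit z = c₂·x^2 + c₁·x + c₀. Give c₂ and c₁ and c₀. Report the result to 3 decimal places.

Compute the Gram sums: Σx^2·x^2 = 3283, Σx^2·x = 531, Σx^2 = 91, Σx·x = 91, Σx = 15, Σ1 = 4.
For Mᵀz: Σx^2·z = -4458, Σx·z = -714, Σz = -126.
Solving the 3×3 system (Gaussian elimination) gives c₂ = -1580/1023, c₁ = 46/31, c₀ = -1972/1023.

c₂ = -1.544, c₁ = 1.484, c₀ = -1.928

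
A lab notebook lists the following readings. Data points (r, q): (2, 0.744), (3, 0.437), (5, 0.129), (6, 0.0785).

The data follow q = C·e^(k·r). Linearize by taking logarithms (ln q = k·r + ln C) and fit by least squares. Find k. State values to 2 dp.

Linearized form: ln q = k·r + ln C. From the 4 transformed points,
AᵀA = [[74.0000, 16.0000]; [16.0000, 4]], rhs = [-28.5825, -5.7161]ᵀ  (here Σr = 16.0000, Σ(r)² = 74.0000, Σln q = -5.7161, Σr·ln q = -28.5825).
Slope k = (n·Σr·ln q − Σr·Σln q)/(n·Σ(r)² − (Σr)²) = (4·-28.5825 − 16.0000·-5.7161)/40.0000 = -0.57180; ln C = (Σln q − k·Σr)/n = 0.85817.

k = -0.57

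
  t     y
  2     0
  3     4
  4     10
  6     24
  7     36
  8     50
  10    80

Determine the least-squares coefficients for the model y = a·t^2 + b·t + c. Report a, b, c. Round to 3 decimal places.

a = 0.936, b = -1.258, c = -0.859

The normal equations are: 18146·a + 2170·b + 278·c = 14024;  2170·a + 278·b + 40·c = 1648;  278·a + 40·b + 7·c = 204.
Solving the 3×3 system (Gaussian elimination) gives a = 898/959, b = -1206/959, c = -824/959.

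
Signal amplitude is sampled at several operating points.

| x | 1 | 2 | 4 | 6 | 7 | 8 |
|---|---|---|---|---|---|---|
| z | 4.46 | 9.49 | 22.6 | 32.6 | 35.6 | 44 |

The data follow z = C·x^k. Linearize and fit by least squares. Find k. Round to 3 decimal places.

Taking logs, ln z = k·ln x + ln C, so regress ln z on ln x.
Σln x = 7.8966, Σ(ln x)² = 13.7233, Σln z = 17.7042, Σln x·ln z = 26.9457.
Equations: 13.7233·k + 7.8966·ln C = 26.9457;  7.8966·k + 6·ln C = 17.7042.
Δ = 13.7233·6 − (7.8966)² = 19.9843; k = (26.9457·6 − 7.8966·17.7042)/19.9843 = 1.09445, ln C = (13.7233·17.7042 − 7.8966·26.9457)/19.9843 = 1.51030.

k = 1.094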